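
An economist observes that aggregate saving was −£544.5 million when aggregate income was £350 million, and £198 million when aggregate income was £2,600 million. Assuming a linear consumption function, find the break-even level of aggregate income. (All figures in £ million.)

MPS = ΔS/ΔY = (198 − (-544.5))/(2600 − 350) = 742.5/2250 = 0.33
MPC = 1 − MPS = 0.67
From S(350) = -544.5: −a + 0.33(350) = -544.5, so a = 115.5 − (-544.5) = 660
Break-even (S = 0): Y = a/MPS = 660/0.33 = 2000

Y = 2000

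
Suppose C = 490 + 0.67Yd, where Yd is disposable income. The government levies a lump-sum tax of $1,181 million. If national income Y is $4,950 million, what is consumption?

C = 3015.23

Yd = Y − T = 4950 − 1181 = 3769
C = 490 + 0.67(3769) = 490 + 2525.23 = 3015.23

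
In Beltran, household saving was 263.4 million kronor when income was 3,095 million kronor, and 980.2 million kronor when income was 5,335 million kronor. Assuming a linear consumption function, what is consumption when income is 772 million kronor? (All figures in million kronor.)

MPS = ΔS/ΔY = (980.2 − 263.4)/(5335 − 3095) = 716.8/2240 = 0.32
MPC = 1 − MPS = 0.68
Autonomous saving = 263.4 − 0.32(3095) = -727, so a = 727
C = 727 + 0.68(772) = 727 + 524.96 = 1251.96

C = 1251.96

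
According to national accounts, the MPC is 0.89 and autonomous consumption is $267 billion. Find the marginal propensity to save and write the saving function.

MPS = 1 − MPC = 1 − 0.89 = 0.11
S = Y − C = -267 + 0.11Y

MPS = 0.11; S = -267 + 0.11Y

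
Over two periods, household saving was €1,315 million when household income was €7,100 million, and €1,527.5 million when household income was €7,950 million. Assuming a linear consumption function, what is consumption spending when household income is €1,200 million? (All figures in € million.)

MPS = ΔS/ΔY = (1527.5 − 1315)/(7950 − 7100) = 212.5/850 = 0.25
MPC = 1 − MPS = 0.75
Autonomous saving = 1315 − 0.25(7100) = -460, so a = 460
C = 460 + 0.75(1200) = 460 + 900 = 1360

C = 1360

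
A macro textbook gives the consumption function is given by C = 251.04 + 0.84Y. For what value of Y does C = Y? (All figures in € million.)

Y = 1569

At break-even, C = Y: 251.04 + 0.84Y = Y
0.16Y = 251.04, so Y = 251.04/0.16 = 1569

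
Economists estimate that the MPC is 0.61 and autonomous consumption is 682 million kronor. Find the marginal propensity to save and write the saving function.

MPS = 1 − MPC = 1 − 0.61 = 0.39
S = Y − C = -682 + 0.39Y

MPS = 0.39; S = -682 + 0.39Y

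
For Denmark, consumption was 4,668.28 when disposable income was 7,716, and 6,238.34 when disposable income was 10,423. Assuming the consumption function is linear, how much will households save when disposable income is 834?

S = 157.28

MPC = (6238.34 − 4668.28)/(10423 − 7716) = 1570.06/2707 = 0.58
a = 4668.28 − 0.58(7716) = 4668.28 − 4475.28 = 193
C = 193 + 0.58(834) = 676.72
S = 834 − 676.72 = 157.28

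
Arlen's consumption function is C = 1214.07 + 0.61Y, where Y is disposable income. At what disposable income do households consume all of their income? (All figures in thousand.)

At break-even, C = Y: 1214.07 + 0.61Y = Y
0.39Y = 1214.07, so Y = 1214.07/0.39 = 3113

Y = 3113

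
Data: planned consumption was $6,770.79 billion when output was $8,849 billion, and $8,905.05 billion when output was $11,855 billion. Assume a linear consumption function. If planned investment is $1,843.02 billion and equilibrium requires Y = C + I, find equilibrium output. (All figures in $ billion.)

Y = 8038

MPC = (8905.05 − 6770.79)/(11855 − 8849) = 2134.26/3006 = 0.71
a = 6770.79 − 0.71(8849) = 488
Equilibrium: Y = 488 + 0.71Y + 1843.02
0.29Y = 2331.02, so Y = 2331.02/0.29 = 8038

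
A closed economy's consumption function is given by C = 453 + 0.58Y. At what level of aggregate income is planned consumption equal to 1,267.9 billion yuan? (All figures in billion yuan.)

453 + 0.58Y = 1267.9
0.58Y = 814.9, so Y = 814.9/0.58 = 1405

Y = 1405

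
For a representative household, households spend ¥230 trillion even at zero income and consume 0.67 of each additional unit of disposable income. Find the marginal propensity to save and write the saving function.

MPS = 1 − MPC = 1 − 0.67 = 0.33
S = Y − C = -230 + 0.33Y

MPS = 0.33; S = -230 + 0.33Y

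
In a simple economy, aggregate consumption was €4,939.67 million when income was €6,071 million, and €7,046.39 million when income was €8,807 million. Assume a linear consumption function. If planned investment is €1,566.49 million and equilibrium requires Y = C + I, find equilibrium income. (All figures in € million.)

MPC = (7046.39 − 4939.67)/(8807 − 6071) = 2106.72/2736 = 0.77
a = 4939.67 − 0.77(6071) = 265
Equilibrium: Y = 265 + 0.77Y + 1566.49
0.23Y = 1831.49, so Y = 1831.49/0.23 = 7963

Y = 7963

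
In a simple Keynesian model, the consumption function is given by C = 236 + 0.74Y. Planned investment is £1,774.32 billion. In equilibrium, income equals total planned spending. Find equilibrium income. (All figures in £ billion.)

Y = 7732

Y = C + I = 236 + 0.74Y + 1774.32
Y − 0.74Y = 2010.32
0.26Y = 2010.32, so Y = 2010.32/0.26 = 7732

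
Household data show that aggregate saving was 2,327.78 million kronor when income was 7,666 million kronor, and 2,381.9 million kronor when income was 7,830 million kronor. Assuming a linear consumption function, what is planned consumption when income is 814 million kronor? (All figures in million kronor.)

MPS = ΔS/ΔY = (2381.9 − 2327.78)/(7830 − 7666) = 54.12/164 = 0.33
MPC = 1 − MPS = 0.67
Autonomous saving = 2327.78 − 0.33(7666) = -202, so a = 202
C = 202 + 0.67(814) = 202 + 545.38 = 747.38

C = 747.38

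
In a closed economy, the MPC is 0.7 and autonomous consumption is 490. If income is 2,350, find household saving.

C = 490 + 0.7(2350) = 490 + 1645 = 2135
S = Y − C = 2350 − 2135 = 215

S = 215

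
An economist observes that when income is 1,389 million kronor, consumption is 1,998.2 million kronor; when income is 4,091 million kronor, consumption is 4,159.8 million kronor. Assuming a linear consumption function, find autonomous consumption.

MPC = ΔC/ΔY = (4159.8 − 1998.2)/(4091 − 1389) = 2161.6/2702 = 0.8
a = C − MPC·Y = 1998.2 − 0.8(1389) = 1998.2 − 1111.2 = 887

a = 887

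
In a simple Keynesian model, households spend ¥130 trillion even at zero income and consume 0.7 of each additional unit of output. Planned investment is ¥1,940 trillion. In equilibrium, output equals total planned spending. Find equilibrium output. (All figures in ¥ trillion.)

Y = C + I = 130 + 0.7Y + 1940
Y − 0.7Y = 2070
0.3Y = 2070, so Y = 2070/0.3 = 6900

Y = 6900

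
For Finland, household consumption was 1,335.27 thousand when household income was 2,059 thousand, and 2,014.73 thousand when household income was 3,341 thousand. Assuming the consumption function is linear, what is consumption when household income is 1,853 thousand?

MPC = (2014.73 − 1335.27)/(3341 − 2059) = 679.46/1282 = 0.53
a = 1335.27 − 0.53(2059) = 1335.27 − 1091.27 = 244
C = 244 + 0.53(1853) = 244 + 982.09 = 1226.09

C = 1226.09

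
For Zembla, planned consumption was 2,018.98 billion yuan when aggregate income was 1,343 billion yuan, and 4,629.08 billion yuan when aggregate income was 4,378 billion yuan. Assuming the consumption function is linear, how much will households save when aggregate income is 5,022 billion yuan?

MPC = (4629.08 − 2018.98)/(4378 − 1343) = 2610.1/3035 = 0.86
a = 2018.98 − 0.86(1343) = 2018.98 − 1154.98 = 864
C = 864 + 0.86(5022) = 5182.92
S = 5022 − 5182.92 = -160.92

S = -160.92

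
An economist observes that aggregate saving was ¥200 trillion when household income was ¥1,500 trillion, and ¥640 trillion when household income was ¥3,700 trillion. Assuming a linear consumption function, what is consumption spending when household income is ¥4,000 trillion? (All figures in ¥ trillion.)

MPS = ΔS/ΔY = (640 − 200)/(3700 − 1500) = 440/2200 = 0.2
MPC = 1 − MPS = 0.8
Autonomous saving = 200 − 0.2(1500) = -100, so a = 100
C = 100 + 0.8(4000) = 100 + 3200 = 3300

C = 3300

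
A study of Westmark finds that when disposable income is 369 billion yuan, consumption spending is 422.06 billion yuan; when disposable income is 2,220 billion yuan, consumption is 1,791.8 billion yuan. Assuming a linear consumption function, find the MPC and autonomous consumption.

MPC = 0.74; a = 149

MPC = ΔC/ΔY = (1791.8 − 422.06)/(2220 − 369) = 1369.74/1851 = 0.74
a = C − MPC·Y = 422.06 − 0.74(369) = 422.06 − 273.06 = 149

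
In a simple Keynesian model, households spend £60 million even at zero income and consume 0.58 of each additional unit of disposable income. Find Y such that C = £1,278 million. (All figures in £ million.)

Y = 2100

60 + 0.58Y = 1278
0.58Y = 1218, so Y = 1218/0.58 = 2100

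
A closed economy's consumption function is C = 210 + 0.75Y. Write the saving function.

S = Y − C = Y − (210 + 0.75Y) = -210 + (1 − 0.75)Y

S = -210 + 0.25Y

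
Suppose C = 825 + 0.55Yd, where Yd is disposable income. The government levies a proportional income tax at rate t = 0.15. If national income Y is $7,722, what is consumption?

Yd = (1 − 0.15)(7722) = 0.85(7722) = 6563.7
C = 825 + 0.55(6563.7) = 825 + 3610.035 = 4435.035

C = 4435.035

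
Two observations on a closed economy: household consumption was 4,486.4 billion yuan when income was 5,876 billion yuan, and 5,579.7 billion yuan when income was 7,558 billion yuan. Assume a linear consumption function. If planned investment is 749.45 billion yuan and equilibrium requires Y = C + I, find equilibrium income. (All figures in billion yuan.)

MPC = (5579.7 − 4486.4)/(7558 − 5876) = 1093.3/1682 = 0.65
a = 4486.4 − 0.65(5876) = 667
Equilibrium: Y = 667 + 0.65Y + 749.45
0.35Y = 1416.45, so Y = 1416.45/0.35 = 4047

Y = 4047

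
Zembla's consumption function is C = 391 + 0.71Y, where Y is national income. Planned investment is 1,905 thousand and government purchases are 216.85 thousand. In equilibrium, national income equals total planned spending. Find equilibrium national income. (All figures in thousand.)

Y = 8665

Y = C + I + G = 391 + 0.71Y + 1905 + 216.85
Y − 0.71Y = 2512.85
0.29Y = 2512.85, so Y = 2512.85/0.29 = 8665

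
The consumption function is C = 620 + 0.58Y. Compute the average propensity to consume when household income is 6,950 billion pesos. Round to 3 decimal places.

C = 620 + 0.58(6950) = 4651
APC = C/Y = 4651/6950 = 0.669

APC = 0.669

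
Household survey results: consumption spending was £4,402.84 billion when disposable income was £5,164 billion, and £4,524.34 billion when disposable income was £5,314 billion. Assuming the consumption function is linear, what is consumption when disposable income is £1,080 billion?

C = 1094.8

MPC = (4524.34 − 4402.84)/(5314 − 5164) = 121.5/150 = 0.81
a = 4402.84 − 0.81(5164) = 4402.84 − 4182.84 = 220
C = 220 + 0.81(1080) = 220 + 874.8 = 1094.8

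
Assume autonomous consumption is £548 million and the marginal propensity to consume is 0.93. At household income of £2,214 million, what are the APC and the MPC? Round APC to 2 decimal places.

APC = 1.18; MPC = 0.93

MPC = 0.93 (the slope of the consumption function)
C = 548 + 0.93(2214) = 2607.02, so APC = 2607.02/2214 = 1.18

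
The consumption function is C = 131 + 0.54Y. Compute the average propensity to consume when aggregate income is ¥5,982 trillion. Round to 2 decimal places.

APC = 0.56

C = 131 + 0.54(5982) = 3361.28
APC = C/Y = 3361.28/5982 = 0.56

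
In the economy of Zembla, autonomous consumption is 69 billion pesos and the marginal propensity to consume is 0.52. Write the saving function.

S = Y − C = Y − (69 + 0.52Y) = -69 + (1 − 0.52)Y

S = -69 + 0.48Y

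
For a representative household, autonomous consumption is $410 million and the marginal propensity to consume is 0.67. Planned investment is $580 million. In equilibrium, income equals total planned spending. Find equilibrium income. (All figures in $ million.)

Y = C + I = 410 + 0.67Y + 580
Y − 0.67Y = 990
0.33Y = 990, so Y = 990/0.33 = 3000

Y = 3000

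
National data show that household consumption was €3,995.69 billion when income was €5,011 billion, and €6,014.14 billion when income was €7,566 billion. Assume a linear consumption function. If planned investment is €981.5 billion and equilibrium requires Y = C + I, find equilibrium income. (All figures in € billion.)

MPC = (6014.14 − 3995.69)/(7566 − 5011) = 2018.45/2555 = 0.79
a = 3995.69 − 0.79(5011) = 37
Equilibrium: Y = 37 + 0.79Y + 981.5
0.21Y = 1018.5, so Y = 1018.5/0.21 = 4850

Y = 4850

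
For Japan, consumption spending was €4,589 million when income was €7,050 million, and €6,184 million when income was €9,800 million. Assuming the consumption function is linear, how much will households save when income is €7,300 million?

MPC = (6184 − 4589)/(9800 − 7050) = 1595/2750 = 0.58
a = 4589 − 0.58(7050) = 4589 − 4089 = 500
C = 500 + 0.58(7300) = 4734
S = 7300 − 4734 = 2566

S = 2566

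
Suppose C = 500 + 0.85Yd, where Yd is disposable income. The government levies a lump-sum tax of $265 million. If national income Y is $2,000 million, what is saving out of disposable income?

Yd = Y − T = 2000 − 265 = 1735
C = 500 + 0.85(1735) = 500 + 1474.75 = 1974.75
S = Yd − C = 1735 − 1974.75 = -239.75

S = -239.75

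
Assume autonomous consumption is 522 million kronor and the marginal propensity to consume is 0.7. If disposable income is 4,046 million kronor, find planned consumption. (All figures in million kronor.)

C = 3354.2

C = 522 + 0.7(4046) = 522 + 2832.2 = 3354.2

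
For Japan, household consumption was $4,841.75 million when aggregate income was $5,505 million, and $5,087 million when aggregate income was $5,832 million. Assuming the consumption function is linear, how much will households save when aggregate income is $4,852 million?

MPC = (5087 − 4841.75)/(5832 − 5505) = 245.25/327 = 0.75
a = 4841.75 − 0.75(5505) = 4841.75 − 4128.75 = 713
C = 713 + 0.75(4852) = 4352
S = 4852 − 4352 = 500

S = 500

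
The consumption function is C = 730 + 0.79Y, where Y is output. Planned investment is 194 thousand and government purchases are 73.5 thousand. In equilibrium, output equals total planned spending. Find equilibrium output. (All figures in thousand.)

Y = C + I + G = 730 + 0.79Y + 194 + 73.5
Y − 0.79Y = 997.5
0.21Y = 997.5, so Y = 997.5/0.21 = 4750

Y = 4750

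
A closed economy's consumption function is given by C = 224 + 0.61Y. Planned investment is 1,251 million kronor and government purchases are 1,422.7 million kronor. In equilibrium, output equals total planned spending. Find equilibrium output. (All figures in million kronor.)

Y = 7430

Y = C + I + G = 224 + 0.61Y + 1251 + 1422.7
Y − 0.61Y = 2897.7
0.39Y = 2897.7, so Y = 2897.7/0.39 = 7430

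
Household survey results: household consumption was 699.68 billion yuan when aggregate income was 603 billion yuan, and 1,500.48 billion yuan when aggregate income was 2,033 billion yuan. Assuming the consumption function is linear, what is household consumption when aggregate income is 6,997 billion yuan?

C = 4280.32

MPC = (1500.48 − 699.68)/(2033 − 603) = 800.8/1430 = 0.56
a = 699.68 − 0.56(603) = 699.68 − 337.68 = 362
C = 362 + 0.56(6997) = 362 + 3918.32 = 4280.32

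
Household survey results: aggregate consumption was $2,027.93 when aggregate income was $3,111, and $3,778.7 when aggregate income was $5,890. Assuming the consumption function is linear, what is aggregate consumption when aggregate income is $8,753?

MPC = (3778.7 − 2027.93)/(5890 − 3111) = 1750.77/2779 = 0.63
a = 2027.93 − 0.63(3111) = 2027.93 − 1959.93 = 68
C = 68 + 0.63(8753) = 68 + 5514.39 = 5582.39

C = 5582.39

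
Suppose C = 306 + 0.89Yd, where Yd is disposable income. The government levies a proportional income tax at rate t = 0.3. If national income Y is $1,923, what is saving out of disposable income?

S = -157.929

Yd = (1 − 0.3)(1923) = 0.7(1923) = 1346.1
C = 306 + 0.89(1346.1) = 306 + 1198.029 = 1504.029
S = Yd − C = 1346.1 − 1504.029 = -157.929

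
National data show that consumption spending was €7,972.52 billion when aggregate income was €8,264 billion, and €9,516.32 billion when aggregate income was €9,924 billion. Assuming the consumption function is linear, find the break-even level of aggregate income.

MPC = (9516.32 − 7972.52)/(9924 − 8264) = 1543.8/1660 = 0.93
a = 7972.52 − 0.93(8264) = 7972.52 − 7685.52 = 287
Break-even: Y = a/(1−MPC) = 287/0.07 = 4100

Y = 4100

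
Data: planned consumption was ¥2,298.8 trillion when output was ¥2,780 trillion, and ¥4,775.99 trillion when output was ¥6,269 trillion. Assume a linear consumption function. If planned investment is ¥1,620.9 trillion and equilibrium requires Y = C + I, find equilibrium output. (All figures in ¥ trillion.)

Y = 6710

MPC = (4775.99 − 2298.8)/(6269 − 2780) = 2477.19/3489 = 0.71
a = 2298.8 − 0.71(2780) = 325
Equilibrium: Y = 325 + 0.71Y + 1620.9
0.29Y = 1945.9, so Y = 1945.9/0.29 = 6710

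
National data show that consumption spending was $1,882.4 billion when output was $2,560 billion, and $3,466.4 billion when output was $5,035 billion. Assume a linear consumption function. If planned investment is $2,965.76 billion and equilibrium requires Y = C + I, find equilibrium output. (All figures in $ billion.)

MPC = (3466.4 − 1882.4)/(5035 − 2560) = 1584/2475 = 0.64
a = 1882.4 − 0.64(2560) = 244
Equilibrium: Y = 244 + 0.64Y + 2965.76
0.36Y = 3209.76, so Y = 3209.76/0.36 = 8916

Y = 8916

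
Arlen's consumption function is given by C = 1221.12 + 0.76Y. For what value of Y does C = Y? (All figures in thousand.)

Y = 5088

At break-even, C = Y: 1221.12 + 0.76Y = Y
0.24Y = 1221.12, so Y = 1221.12/0.24 = 5088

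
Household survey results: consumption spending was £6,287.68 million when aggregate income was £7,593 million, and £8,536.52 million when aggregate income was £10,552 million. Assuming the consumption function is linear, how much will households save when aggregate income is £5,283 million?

MPC = (8536.52 − 6287.68)/(10552 − 7593) = 2248.84/2959 = 0.76
a = 6287.68 − 0.76(7593) = 6287.68 − 5770.68 = 517
C = 517 + 0.76(5283) = 4532.08
S = 5283 − 4532.08 = 750.92

S = 750.92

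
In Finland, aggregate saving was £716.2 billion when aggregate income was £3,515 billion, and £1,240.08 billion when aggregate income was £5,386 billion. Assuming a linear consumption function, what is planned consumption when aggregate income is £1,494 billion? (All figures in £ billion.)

C = 1343.68

MPS = ΔS/ΔY = (1240.08 − 716.2)/(5386 − 3515) = 523.88/1871 = 0.28
MPC = 1 − MPS = 0.72
Autonomous saving = 716.2 − 0.28(3515) = -268, so a = 268
C = 268 + 0.72(1494) = 268 + 1075.68 = 1343.68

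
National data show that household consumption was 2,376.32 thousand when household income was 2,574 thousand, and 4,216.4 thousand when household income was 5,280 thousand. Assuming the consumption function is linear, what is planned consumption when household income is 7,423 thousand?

C = 5673.64

MPC = (4216.4 − 2376.32)/(5280 − 2574) = 1840.08/2706 = 0.68
a = 2376.32 − 0.68(2574) = 2376.32 − 1750.32 = 626
C = 626 + 0.68(7423) = 626 + 5047.64 = 5673.64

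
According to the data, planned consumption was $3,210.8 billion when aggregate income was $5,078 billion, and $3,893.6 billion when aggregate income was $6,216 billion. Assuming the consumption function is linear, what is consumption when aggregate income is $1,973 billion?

MPC = (3893.6 − 3210.8)/(6216 − 5078) = 682.8/1138 = 0.6
a = 3210.8 − 0.6(5078) = 3210.8 − 3046.8 = 164
C = 164 + 0.6(1973) = 164 + 1183.8 = 1347.8

C = 1347.8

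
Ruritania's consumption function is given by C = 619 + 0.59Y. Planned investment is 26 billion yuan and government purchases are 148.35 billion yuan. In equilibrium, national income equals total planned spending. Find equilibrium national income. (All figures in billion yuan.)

Y = C + I + G = 619 + 0.59Y + 26 + 148.35
Y − 0.59Y = 793.35
0.41Y = 793.35, so Y = 793.35/0.41 = 1935

Y = 1935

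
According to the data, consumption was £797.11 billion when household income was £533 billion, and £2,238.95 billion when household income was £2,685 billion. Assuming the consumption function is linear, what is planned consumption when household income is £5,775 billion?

MPC = (2238.95 − 797.11)/(2685 − 533) = 1441.84/2152 = 0.67
a = 797.11 − 0.67(533) = 797.11 − 357.11 = 440
C = 440 + 0.67(5775) = 440 + 3869.25 = 4309.25

C = 4309.25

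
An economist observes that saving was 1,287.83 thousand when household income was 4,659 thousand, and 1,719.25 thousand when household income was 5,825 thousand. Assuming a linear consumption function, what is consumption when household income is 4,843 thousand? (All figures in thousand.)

C = 3487.09

MPS = ΔS/ΔY = (1719.25 − 1287.83)/(5825 − 4659) = 431.42/1166 = 0.37
MPC = 1 − MPS = 0.63
Autonomous saving = 1287.83 − 0.37(4659) = -436, so a = 436
C = 436 + 0.63(4843) = 436 + 3051.09 = 3487.09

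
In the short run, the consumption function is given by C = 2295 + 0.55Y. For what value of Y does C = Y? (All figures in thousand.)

At break-even, C = Y: 2295 + 0.55Y = Y
0.45Y = 2295, so Y = 2295/0.45 = 5100

Y = 5100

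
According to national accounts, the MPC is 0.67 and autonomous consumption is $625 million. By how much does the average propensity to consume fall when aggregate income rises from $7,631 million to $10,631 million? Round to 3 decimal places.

ΔAPC = 0.023

At Y = 7631: C = 625 + 0.67(7631) = 5737.77, APC = 5737.77/7631 = 0.7519
At Y = 10631: C = 7747.77, APC = 7747.77/10631 = 0.7288
Fall in APC = 0.7519 − 0.7288 = 0.0231 ≈ 0.023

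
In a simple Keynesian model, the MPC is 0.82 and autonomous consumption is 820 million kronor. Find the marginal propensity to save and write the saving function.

MPS = 1 − MPC = 1 − 0.82 = 0.18
S = Y − C = -820 + 0.18Y

MPS = 0.18; S = -820 + 0.18Y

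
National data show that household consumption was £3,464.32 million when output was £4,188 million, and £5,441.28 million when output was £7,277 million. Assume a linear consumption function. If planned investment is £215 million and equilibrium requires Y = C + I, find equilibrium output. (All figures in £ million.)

MPC = (5441.28 − 3464.32)/(7277 − 4188) = 1976.96/3089 = 0.64
a = 3464.32 − 0.64(4188) = 784
Equilibrium: Y = 784 + 0.64Y + 215
0.36Y = 999, so Y = 999/0.36 = 2775

Y = 2775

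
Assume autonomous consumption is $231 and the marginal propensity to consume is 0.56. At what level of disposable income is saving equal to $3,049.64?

S = Y − C = -231 + 0.44Y
-231 + 0.44Y = 3049.64, so 0.44Y = 3280.64 and Y = 7456

Y = 7456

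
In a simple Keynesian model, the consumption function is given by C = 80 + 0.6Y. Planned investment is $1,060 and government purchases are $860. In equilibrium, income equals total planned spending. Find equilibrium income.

Y = C + I + G = 80 + 0.6Y + 1060 + 860
Y − 0.6Y = 2000
0.4Y = 2000, so Y = 2000/0.4 = 5000

Y = 5000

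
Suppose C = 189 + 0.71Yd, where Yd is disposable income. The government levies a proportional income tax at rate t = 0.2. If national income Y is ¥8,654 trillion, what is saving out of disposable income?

Yd = (1 − 0.2)(8654) = 0.8(8654) = 6923.2
C = 189 + 0.71(6923.2) = 189 + 4915.472 = 5104.472
S = Yd − C = 6923.2 − 5104.472 = 1818.728

S = 1818.728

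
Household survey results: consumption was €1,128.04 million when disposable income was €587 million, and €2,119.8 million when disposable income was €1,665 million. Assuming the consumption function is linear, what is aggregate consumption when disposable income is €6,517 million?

C = 6583.64

MPC = (2119.8 − 1128.04)/(1665 − 587) = 991.76/1078 = 0.92
a = 1128.04 − 0.92(587) = 1128.04 − 540.04 = 588
C = 588 + 0.92(6517) = 588 + 5995.64 = 6583.64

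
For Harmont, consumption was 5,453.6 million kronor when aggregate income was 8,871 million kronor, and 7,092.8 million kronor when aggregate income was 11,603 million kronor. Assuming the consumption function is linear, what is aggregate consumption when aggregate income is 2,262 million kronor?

C = 1488.2

MPC = (7092.8 − 5453.6)/(11603 − 8871) = 1639.2/2732 = 0.6
a = 5453.6 − 0.6(8871) = 5453.6 − 5322.6 = 131
C = 131 + 0.6(2262) = 131 + 1357.2 = 1488.2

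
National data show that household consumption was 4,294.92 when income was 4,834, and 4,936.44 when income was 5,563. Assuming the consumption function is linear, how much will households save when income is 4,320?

MPC = (4936.44 − 4294.92)/(5563 − 4834) = 641.52/729 = 0.88
a = 4294.92 − 0.88(4834) = 4294.92 − 4253.92 = 41
C = 41 + 0.88(4320) = 3842.6
S = 4320 − 3842.6 = 477.4

S = 477.4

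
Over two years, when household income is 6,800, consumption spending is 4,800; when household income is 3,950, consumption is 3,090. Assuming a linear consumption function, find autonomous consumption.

a = 720

MPC = ΔC/ΔY = (4800 − 3090)/(6800 − 3950) = 1710/2850 = 0.6
a = C − MPC·Y = 3090 − 0.6(3950) = 3090 − 2370 = 720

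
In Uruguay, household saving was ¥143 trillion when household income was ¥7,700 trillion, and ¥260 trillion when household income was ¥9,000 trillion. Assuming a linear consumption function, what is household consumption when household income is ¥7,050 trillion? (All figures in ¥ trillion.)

MPS = ΔS/ΔY = (260 − 143)/(9000 − 7700) = 117/1300 = 0.09
MPC = 1 − MPS = 0.91
Autonomous saving = 143 − 0.09(7700) = -550, so a = 550
C = 550 + 0.91(7050) = 550 + 6415.5 = 6965.5

C = 6965.5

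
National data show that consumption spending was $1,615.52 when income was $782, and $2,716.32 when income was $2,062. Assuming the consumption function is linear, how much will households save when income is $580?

S = -861.8

MPC = (2716.32 − 1615.52)/(2062 − 782) = 1100.8/1280 = 0.86
a = 1615.52 − 0.86(782) = 1615.52 − 672.52 = 943
C = 943 + 0.86(580) = 1441.8
S = 580 − 1441.8 = -861.8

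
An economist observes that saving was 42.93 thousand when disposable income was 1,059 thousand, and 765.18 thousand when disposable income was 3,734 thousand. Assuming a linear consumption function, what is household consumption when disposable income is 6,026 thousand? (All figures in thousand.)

MPS = ΔS/ΔY = (765.18 − 42.93)/(3734 − 1059) = 722.25/2675 = 0.27
MPC = 1 − MPS = 0.73
Autonomous saving = 42.93 − 0.27(1059) = -243, so a = 243
C = 243 + 0.73(6026) = 243 + 4398.98 = 4641.98

C = 4641.98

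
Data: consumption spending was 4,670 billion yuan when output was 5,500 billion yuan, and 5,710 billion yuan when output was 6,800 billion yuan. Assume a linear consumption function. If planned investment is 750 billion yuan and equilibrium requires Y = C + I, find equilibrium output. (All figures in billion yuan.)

MPC = (5710 − 4670)/(6800 − 5500) = 1040/1300 = 0.8
a = 4670 − 0.8(5500) = 270
Equilibrium: Y = 270 + 0.8Y + 750
0.2Y = 1020, so Y = 1020/0.2 = 5100

Y = 5100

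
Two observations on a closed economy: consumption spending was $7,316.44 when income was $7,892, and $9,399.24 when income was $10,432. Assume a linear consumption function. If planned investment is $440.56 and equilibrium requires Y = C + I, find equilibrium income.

Y = 7142

MPC = (9399.24 − 7316.44)/(10432 − 7892) = 2082.8/2540 = 0.82
a = 7316.44 − 0.82(7892) = 845
Equilibrium: Y = 845 + 0.82Y + 440.56
0.18Y = 1285.56, so Y = 1285.56/0.18 = 7142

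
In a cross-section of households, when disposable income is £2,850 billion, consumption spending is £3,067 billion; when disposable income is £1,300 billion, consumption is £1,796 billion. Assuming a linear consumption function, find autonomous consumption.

MPC = ΔC/ΔY = (3067 − 1796)/(2850 − 1300) = 1271/1550 = 0.82
a = C − MPC·Y = 1796 − 0.82(1300) = 1796 − 1066 = 730

a = 730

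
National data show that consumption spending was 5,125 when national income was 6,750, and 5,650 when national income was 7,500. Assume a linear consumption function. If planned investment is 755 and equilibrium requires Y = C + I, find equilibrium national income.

MPC = (5650 − 5125)/(7500 − 6750) = 525/750 = 0.7
a = 5125 − 0.7(6750) = 400
Equilibrium: Y = 400 + 0.7Y + 755
0.3Y = 1155, so Y = 1155/0.3 = 3850

Y = 3850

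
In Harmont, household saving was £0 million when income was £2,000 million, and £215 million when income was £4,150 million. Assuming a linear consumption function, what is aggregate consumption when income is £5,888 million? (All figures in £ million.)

C = 5499.2

MPS = ΔS/ΔY = (215 − 0)/(4150 − 2000) = 215/2150 = 0.1
MPC = 1 − MPS = 0.9
Autonomous saving = 0 − 0.1(2000) = -200, so a = 200
C = 200 + 0.9(5888) = 200 + 5299.2 = 5499.2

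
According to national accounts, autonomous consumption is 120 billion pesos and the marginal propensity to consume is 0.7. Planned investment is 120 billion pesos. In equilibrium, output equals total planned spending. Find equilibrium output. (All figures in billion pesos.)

Y = 800

Y = C + I = 120 + 0.7Y + 120
Y − 0.7Y = 240
0.3Y = 240, so Y = 240/0.3 = 800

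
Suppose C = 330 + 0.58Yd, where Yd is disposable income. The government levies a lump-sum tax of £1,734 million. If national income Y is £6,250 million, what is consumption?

C = 2949.28

Yd = Y − T = 6250 − 1734 = 4516
C = 330 + 0.58(4516) = 330 + 2619.28 = 2949.28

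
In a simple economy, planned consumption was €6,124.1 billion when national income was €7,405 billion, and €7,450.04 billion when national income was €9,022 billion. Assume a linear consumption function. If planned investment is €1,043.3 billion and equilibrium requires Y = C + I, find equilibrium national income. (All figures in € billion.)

Y = 6085

MPC = (7450.04 − 6124.1)/(9022 − 7405) = 1325.94/1617 = 0.82
a = 6124.1 − 0.82(7405) = 52
Equilibrium: Y = 52 + 0.82Y + 1043.3
0.18Y = 1095.3, so Y = 1095.3/0.18 = 6085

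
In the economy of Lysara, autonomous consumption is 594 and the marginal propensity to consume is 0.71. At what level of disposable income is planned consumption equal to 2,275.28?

Y = 2368

594 + 0.71Y = 2275.28
0.71Y = 1681.28, so Y = 1681.28/0.71 = 2368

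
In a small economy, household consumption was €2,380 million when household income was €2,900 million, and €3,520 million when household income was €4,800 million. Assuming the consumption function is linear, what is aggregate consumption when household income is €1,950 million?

C = 1810

MPC = (3520 − 2380)/(4800 − 2900) = 1140/1900 = 0.6
a = 2380 − 0.6(2900) = 2380 − 1740 = 640
C = 640 + 0.6(1950) = 640 + 1170 = 1810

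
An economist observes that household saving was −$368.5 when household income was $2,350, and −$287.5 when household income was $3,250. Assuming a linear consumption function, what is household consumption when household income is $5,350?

C = 5448.5

MPS = ΔS/ΔY = (-287.5 − (-368.5))/(3250 − 2350) = 81/900 = 0.09
MPC = 1 − MPS = 0.91
Autonomous saving = -368.5 − 0.09(2350) = -580, so a = 580
C = 580 + 0.91(5350) = 580 + 4868.5 = 5448.5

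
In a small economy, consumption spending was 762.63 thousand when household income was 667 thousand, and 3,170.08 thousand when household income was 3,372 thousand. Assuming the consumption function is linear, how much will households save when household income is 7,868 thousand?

MPC = (3170.08 − 762.63)/(3372 − 667) = 2407.45/2705 = 0.89
a = 762.63 − 0.89(667) = 762.63 − 593.63 = 169
C = 169 + 0.89(7868) = 7171.52
S = 7868 − 7171.52 = 696.48

S = 696.48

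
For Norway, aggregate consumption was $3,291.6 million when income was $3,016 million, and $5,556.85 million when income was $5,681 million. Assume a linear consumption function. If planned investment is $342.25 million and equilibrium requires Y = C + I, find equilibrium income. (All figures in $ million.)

Y = 7135

MPC = (5556.85 − 3291.6)/(5681 − 3016) = 2265.25/2665 = 0.85
a = 3291.6 − 0.85(3016) = 728
Equilibrium: Y = 728 + 0.85Y + 342.25
0.15Y = 1070.25, so Y = 1070.25/0.15 = 7135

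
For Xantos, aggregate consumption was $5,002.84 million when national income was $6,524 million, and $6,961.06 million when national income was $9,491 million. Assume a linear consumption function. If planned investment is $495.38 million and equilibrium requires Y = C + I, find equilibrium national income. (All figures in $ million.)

MPC = (6961.06 − 5002.84)/(9491 − 6524) = 1958.22/2967 = 0.66
a = 5002.84 − 0.66(6524) = 697
Equilibrium: Y = 697 + 0.66Y + 495.38
0.34Y = 1192.38, so Y = 1192.38/0.34 = 3507

Y = 3507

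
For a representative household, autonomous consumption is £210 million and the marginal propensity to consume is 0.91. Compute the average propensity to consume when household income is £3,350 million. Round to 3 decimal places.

C = 210 + 0.91(3350) = 3258.5
APC = C/Y = 3258.5/3350 = 0.973

APC = 0.973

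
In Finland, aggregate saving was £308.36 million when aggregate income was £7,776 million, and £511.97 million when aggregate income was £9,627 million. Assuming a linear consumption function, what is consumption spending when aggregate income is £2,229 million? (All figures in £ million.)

C = 2530.81

MPS = ΔS/ΔY = (511.97 − 308.36)/(9627 − 7776) = 203.61/1851 = 0.11
MPC = 1 − MPS = 0.89
Autonomous saving = 308.36 − 0.11(7776) = -547, so a = 547
C = 547 + 0.89(2229) = 547 + 1983.81 = 2530.81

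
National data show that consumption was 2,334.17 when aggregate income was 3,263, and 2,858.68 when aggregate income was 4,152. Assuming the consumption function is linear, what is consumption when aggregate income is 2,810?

C = 2066.9

MPC = (2858.68 − 2334.17)/(4152 − 3263) = 524.51/889 = 0.59
a = 2334.17 − 0.59(3263) = 2334.17 − 1925.17 = 409
C = 409 + 0.59(2810) = 409 + 1657.9 = 2066.9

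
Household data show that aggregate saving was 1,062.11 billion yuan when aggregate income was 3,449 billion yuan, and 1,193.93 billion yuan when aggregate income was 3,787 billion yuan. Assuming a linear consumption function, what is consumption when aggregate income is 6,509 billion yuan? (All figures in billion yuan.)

C = 4253.49

MPS = ΔS/ΔY = (1193.93 − 1062.11)/(3787 − 3449) = 131.82/338 = 0.39
MPC = 1 − MPS = 0.61
Autonomous saving = 1062.11 − 0.39(3449) = -283, so a = 283
C = 283 + 0.61(6509) = 283 + 3970.49 = 4253.49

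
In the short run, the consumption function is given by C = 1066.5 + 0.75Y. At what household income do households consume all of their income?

At break-even, C = Y: 1066.5 + 0.75Y = Y
0.25Y = 1066.5, so Y = 1066.5/0.25 = 4266

Y = 4266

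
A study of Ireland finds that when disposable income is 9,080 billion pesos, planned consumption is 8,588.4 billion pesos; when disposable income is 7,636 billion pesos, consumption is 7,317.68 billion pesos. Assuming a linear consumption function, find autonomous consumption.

a = 598

MPC = ΔC/ΔY = (8588.4 − 7317.68)/(9080 − 7636) = 1270.72/1444 = 0.88
a = C − MPC·Y = 7317.68 − 0.88(7636) = 7317.68 − 6719.68 = 598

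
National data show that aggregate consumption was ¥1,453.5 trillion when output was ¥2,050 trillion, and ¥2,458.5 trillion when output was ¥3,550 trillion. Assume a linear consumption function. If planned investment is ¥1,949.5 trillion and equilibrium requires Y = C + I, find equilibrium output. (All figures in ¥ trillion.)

MPC = (2458.5 − 1453.5)/(3550 − 2050) = 1005/1500 = 0.67
a = 1453.5 − 0.67(2050) = 80
Equilibrium: Y = 80 + 0.67Y + 1949.5
0.33Y = 2029.5, so Y = 2029.5/0.33 = 6150

Y = 6150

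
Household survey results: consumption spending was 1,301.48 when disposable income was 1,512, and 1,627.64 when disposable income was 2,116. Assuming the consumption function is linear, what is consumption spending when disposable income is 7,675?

C = 4629.5

MPC = (1627.64 − 1301.48)/(2116 − 1512) = 326.16/604 = 0.54
a = 1301.48 − 0.54(1512) = 1301.48 − 816.48 = 485
C = 485 + 0.54(7675) = 485 + 4144.5 = 4629.5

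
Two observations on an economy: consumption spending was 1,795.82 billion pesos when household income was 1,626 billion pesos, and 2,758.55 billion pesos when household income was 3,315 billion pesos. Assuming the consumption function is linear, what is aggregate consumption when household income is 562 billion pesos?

C = 1189.34

MPC = (2758.55 − 1795.82)/(3315 − 1626) = 962.73/1689 = 0.57
a = 1795.82 − 0.57(1626) = 1795.82 − 926.82 = 869
C = 869 + 0.57(562) = 869 + 320.34 = 1189.34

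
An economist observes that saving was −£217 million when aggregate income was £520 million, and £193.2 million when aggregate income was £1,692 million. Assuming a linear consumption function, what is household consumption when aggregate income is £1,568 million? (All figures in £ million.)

MPS = ΔS/ΔY = (193.2 − (-217))/(1692 − 520) = 410.2/1172 = 0.35
MPC = 1 − MPS = 0.65
Autonomous saving = -217 − 0.35(520) = -399, so a = 399
C = 399 + 0.65(1568) = 399 + 1019.2 = 1418.2

C = 1418.2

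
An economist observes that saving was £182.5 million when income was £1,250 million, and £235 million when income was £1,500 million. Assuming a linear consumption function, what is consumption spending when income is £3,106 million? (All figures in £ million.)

MPS = ΔS/ΔY = (235 − 182.5)/(1500 − 1250) = 52.5/250 = 0.21
MPC = 1 − MPS = 0.79
Autonomous saving = 182.5 − 0.21(1250) = -80, so a = 80
C = 80 + 0.79(3106) = 80 + 2453.74 = 2533.74

C = 2533.74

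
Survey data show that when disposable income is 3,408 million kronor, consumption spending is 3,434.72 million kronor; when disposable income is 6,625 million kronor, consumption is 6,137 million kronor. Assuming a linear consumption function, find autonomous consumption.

MPC = ΔC/ΔY = (6137 − 3434.72)/(6625 − 3408) = 2702.28/3217 = 0.84
a = C − MPC·Y = 3434.72 − 0.84(3408) = 3434.72 − 2862.72 = 572

a = 572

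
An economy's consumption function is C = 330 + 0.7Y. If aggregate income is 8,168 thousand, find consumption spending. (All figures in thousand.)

C = 6047.6

C = 330 + 0.7(8168) = 330 + 5717.6 = 6047.6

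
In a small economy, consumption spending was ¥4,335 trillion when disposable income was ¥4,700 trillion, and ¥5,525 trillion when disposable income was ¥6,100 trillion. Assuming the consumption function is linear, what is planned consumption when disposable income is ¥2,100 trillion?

C = 2125

MPC = (5525 − 4335)/(6100 − 4700) = 1190/1400 = 0.85
a = 4335 − 0.85(4700) = 4335 − 3995 = 340
C = 340 + 0.85(2100) = 340 + 1785 = 2125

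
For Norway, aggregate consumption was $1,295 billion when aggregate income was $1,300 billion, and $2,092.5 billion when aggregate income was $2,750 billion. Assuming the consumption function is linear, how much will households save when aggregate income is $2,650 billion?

MPC = (2092.5 − 1295)/(2750 − 1300) = 797.5/1450 = 0.55
a = 1295 − 0.55(1300) = 1295 − 715 = 580
C = 580 + 0.55(2650) = 2037.5
S = 2650 − 2037.5 = 612.5

S = 612.5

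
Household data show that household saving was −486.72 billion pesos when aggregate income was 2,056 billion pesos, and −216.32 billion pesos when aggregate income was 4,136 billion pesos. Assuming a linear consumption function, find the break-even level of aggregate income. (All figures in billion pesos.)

MPS = ΔS/ΔY = (-216.32 − (-486.72))/(4136 − 2056) = 270.4/2080 = 0.13
MPC = 1 − MPS = 0.87
From S(2056) = -486.72: −a + 0.13(2056) = -486.72, so a = 267.28 − (-486.72) = 754
Break-even (S = 0): Y = a/MPS = 754/0.13 = 5800

Y = 5800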